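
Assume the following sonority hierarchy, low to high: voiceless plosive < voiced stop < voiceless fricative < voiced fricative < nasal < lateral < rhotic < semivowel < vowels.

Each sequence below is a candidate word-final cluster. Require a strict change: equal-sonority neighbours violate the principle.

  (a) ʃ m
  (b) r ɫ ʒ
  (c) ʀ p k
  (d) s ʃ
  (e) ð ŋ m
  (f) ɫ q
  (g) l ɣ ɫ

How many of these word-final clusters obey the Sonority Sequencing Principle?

(a) 3-5 → violates
(b) 7-6-4 → obeys
(c) 7-1-1 → violates
(d) 3-3 → violates
(e) 4-5-5 → violates
(f) 6-1 → obeys
(g) 6-4-6 → violates

2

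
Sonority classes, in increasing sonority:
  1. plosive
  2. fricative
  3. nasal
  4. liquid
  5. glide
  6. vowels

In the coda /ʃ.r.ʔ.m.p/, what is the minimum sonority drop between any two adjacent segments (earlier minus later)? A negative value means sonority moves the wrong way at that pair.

-2

/ʃ/ is a fricative (sonority 2).
/r/ is a liquid (sonority 4).
/ʔ/ is a plosive (sonority 1).
/m/ is a nasal (sonority 3).
/p/ is a plosive (sonority 1).
/ʃ/→/r/: change -2.
/r/→/ʔ/: change +3.
/ʔ/→/m/: change -2.
/m/→/p/: change +2.
Minimum = -2.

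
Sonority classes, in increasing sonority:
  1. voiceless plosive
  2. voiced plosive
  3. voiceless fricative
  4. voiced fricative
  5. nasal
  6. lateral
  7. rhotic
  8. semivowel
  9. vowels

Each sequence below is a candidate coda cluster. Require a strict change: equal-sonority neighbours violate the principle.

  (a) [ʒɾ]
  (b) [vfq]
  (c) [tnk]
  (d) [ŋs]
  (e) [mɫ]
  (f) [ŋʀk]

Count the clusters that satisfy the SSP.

(a) [ʒɾ]: profile 4-7 — violates.
(b) [vfq]: profile 4-3-1 — obeys.
(c) [tnk]: profile 1-5-1 — violates.
(d) [ŋs]: profile 5-3 — obeys.
(e) [mɫ]: profile 5-6 — violates.
(f) [ŋʀk]: profile 5-7-1 — violates.

2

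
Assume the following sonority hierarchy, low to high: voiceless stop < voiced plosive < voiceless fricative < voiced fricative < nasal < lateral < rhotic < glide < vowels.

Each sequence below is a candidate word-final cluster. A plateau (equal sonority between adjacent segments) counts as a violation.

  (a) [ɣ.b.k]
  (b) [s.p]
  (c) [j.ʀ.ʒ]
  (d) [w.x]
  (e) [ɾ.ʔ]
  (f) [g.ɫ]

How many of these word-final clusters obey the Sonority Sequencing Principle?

5

(a) [ɣ.b.k]: profile 4-2-1 — obeys.
(b) [s.p]: profile 3-1 — obeys.
(c) [j.ʀ.ʒ]: profile 8-7-4 — obeys.
(d) [w.x]: profile 8-3 — obeys.
(e) [ɾ.ʔ]: profile 7-1 — obeys.
(f) [g.ɫ]: profile 2-6 — violates.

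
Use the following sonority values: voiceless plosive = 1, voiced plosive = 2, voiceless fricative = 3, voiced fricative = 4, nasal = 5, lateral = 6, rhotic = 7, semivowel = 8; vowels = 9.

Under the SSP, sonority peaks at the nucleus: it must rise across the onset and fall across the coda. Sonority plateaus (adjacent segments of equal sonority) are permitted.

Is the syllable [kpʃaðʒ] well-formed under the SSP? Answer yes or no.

yes

Onset: /k/ is a voiceless plosive (sonority 1), /p/ is a voiceless plosive (sonority 1), /ʃ/ is a voiceless fricative (sonority 3); then the nucleus /a/ (sonority 9).
Onset profile 1-1-3-9 — rises to the nucleus.
Coda: /ð/ is a voiced fricative (sonority 4), /ʒ/ is a voiced fricative (sonority 4).
Coda profile 9-4-4 — falls from the nucleus.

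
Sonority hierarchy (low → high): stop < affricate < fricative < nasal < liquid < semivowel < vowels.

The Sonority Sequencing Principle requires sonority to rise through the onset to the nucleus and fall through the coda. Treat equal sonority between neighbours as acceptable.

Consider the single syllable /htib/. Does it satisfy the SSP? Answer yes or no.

no

Onset: /h/ is a fricative (sonority 3), /t/ is a stop (sonority 1); then the nucleus /i/ (sonority 7).
Onset profile 3-1-7 — does not rise throughout.
Coda: /b/ is a stop (sonority 1).
Coda profile 7-1 — falls from the nucleus.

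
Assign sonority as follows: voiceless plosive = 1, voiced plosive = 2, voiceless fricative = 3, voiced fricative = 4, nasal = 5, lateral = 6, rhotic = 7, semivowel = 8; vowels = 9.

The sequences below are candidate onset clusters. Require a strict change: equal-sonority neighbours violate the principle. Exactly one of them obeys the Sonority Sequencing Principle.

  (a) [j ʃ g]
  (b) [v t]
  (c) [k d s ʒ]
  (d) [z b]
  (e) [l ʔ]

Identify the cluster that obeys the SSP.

c

(a) 8-3-2 → violates
(b) 4-1 → violates
(c) 1-2-3-4 → obeys
(d) 4-2 → violates
(e) 6-1 → violates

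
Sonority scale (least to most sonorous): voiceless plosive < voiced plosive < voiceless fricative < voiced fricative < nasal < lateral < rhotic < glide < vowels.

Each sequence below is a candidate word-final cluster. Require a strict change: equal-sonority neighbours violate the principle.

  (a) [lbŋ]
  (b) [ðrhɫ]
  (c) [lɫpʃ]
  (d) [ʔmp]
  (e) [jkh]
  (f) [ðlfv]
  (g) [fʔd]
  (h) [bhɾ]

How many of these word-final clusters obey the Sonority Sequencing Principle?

(a) 6-2-5 → violates
(b) 4-7-3-6 → violates
(c) 6-6-1-3 → violates
(d) 1-5-1 → violates
(e) 8-1-3 → violates
(f) 4-6-3-4 → violates
(g) 3-1-2 → violates
(h) 2-3-7 → violates

0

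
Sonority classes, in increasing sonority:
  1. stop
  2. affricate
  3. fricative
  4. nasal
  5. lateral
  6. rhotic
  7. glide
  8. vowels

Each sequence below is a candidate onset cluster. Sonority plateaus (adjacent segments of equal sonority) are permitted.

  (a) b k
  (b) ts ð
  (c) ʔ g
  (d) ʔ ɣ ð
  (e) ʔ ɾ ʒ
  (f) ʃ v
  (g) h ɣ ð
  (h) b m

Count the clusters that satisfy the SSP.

7

(a) b k: profile 1-1 — obeys.
(b) ts ð: profile 2-3 — obeys.
(c) ʔ g: profile 1-1 — obeys.
(d) ʔ ɣ ð: profile 1-3-3 — obeys.
(e) ʔ ɾ ʒ: profile 1-6-3 — violates.
(f) ʃ v: profile 3-3 — obeys.
(g) h ɣ ð: profile 3-3-3 — obeys.
(h) b m: profile 1-4 — obeys.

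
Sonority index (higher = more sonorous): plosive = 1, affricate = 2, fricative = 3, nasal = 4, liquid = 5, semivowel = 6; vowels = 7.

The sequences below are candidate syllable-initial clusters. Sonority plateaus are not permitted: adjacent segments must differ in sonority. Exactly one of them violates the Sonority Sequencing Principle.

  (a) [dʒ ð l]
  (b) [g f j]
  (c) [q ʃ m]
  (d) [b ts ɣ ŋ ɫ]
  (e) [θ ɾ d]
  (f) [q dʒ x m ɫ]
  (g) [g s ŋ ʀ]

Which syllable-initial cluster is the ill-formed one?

(a) sonority 2-3-5: well-formed.
(b) sonority 1-3-6: well-formed.
(c) sonority 1-3-4: well-formed.
(d) sonority 1-2-3-4-5: well-formed.
(e) sonority 3-5-1: ill-formed.
(f) sonority 1-2-3-4-5: well-formed.
(g) sonority 1-3-4-5: well-formed.

e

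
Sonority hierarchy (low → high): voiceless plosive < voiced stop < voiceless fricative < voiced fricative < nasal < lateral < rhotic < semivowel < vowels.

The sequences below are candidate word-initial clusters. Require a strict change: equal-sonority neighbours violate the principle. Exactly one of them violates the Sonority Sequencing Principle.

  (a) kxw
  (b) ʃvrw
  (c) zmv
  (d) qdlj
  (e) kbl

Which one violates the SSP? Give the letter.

(a) sonority 1-3-8: well-formed.
(b) sonority 3-4-7-8: well-formed.
(c) sonority 4-5-4: ill-formed.
(d) sonority 1-2-6-8: well-formed.
(e) sonority 1-2-6: well-formed.

c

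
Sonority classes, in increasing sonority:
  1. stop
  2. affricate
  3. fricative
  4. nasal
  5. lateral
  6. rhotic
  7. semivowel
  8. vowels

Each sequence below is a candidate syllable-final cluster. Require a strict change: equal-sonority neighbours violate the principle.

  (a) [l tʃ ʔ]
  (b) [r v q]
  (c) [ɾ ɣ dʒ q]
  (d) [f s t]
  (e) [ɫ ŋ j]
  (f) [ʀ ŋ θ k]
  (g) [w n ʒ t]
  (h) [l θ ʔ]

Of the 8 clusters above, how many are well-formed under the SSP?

(a) 5-2-1 → obeys
(b) 6-3-1 → obeys
(c) 6-3-2-1 → obeys
(d) 3-3-1 → violates
(e) 5-4-7 → violates
(f) 6-4-3-1 → obeys
(g) 7-4-3-1 → obeys
(h) 5-3-1 → obeys

6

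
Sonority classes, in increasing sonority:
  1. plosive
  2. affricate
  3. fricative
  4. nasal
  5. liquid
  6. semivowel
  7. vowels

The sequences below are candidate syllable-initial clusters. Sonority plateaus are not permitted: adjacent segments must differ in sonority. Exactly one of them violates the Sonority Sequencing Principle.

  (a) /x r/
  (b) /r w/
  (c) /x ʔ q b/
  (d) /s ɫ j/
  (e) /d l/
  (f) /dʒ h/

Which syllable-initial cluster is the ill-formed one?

c

(a) 3-5 → obeys
(b) 5-6 → obeys
(c) 3-1-1-1 → violates
(d) 3-5-6 → obeys
(e) 1-5 → obeys
(f) 2-3 → obeys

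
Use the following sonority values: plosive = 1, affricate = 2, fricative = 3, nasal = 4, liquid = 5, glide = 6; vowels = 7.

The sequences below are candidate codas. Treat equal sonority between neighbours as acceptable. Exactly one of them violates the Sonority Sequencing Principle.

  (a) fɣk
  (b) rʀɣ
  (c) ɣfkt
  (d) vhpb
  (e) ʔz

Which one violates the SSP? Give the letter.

(a) fɣk: profile 3-3-1 — obeys.
(b) rʀɣ: profile 5-5-3 — obeys.
(c) ɣfkt: profile 3-3-1-1 — obeys.
(d) vhpb: profile 3-3-1-1 — obeys.
(e) ʔz: profile 1-3 — violates.

e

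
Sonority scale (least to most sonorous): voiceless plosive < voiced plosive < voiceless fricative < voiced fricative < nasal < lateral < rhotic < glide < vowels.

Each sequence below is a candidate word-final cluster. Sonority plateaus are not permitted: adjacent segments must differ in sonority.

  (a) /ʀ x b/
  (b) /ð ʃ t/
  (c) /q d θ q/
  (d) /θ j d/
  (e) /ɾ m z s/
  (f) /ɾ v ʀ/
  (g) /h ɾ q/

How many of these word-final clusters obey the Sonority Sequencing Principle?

(a) 7-3-2 → obeys
(b) 4-3-1 → obeys
(c) 1-2-3-1 → violates
(d) 3-8-2 → violates
(e) 7-5-4-3 → obeys
(f) 7-4-7 → violates
(g) 3-7-1 → violates

3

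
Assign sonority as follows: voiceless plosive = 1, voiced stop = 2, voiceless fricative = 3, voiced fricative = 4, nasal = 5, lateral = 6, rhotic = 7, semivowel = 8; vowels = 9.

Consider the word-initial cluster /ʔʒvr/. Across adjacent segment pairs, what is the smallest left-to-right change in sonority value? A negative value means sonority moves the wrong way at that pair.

/ʔ/ is a voiceless plosive (sonority 1).
/ʒ/ is a voiced fricative (sonority 4).
/v/ is a voiced fricative (sonority 4).
/r/ is a rhotic (sonority 7).
/ʔ/→/ʒ/: change +3.
/ʒ/→/v/: change +0.
/v/→/r/: change +3.
Minimum = 0.

0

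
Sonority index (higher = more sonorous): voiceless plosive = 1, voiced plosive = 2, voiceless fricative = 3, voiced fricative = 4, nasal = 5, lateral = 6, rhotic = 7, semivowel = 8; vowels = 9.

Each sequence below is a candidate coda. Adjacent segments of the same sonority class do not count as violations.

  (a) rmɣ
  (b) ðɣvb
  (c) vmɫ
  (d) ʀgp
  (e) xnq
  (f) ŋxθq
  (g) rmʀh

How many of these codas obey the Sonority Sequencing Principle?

(a) rmɣ: profile 7-5-4 — obeys.
(b) ðɣvb: profile 4-4-4-2 — obeys.
(c) vmɫ: profile 4-5-6 — violates.
(d) ʀgp: profile 7-2-1 — obeys.
(e) xnq: profile 3-5-1 — violates.
(f) ŋxθq: profile 5-3-3-1 — obeys.
(g) rmʀh: profile 7-5-7-3 — violates.

4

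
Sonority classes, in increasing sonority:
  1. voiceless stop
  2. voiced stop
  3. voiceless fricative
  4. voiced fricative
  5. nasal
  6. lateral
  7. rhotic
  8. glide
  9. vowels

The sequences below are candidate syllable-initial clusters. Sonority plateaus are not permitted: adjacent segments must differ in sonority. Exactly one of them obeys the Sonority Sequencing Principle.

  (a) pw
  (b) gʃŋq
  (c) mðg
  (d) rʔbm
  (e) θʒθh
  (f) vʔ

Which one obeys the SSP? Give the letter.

(a) pw: profile 1-8 — obeys.
(b) gʃŋq: profile 2-3-5-1 — violates.
(c) mðg: profile 5-4-2 — violates.
(d) rʔbm: profile 7-1-2-5 — violates.
(e) θʒθh: profile 3-4-3-3 — violates.
(f) vʔ: profile 4-1 — violates.

a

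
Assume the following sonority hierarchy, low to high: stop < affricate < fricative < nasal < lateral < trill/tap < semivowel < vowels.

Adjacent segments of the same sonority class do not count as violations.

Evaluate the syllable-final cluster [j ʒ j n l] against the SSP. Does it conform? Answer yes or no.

no

/j/ is a semivowel (sonority 7).
/ʒ/ is a fricative (sonority 3).
/j/ is a semivowel (sonority 7).
/n/ is a nasal (sonority 4).
/l/ is a lateral (sonority 5).
The profile is 7-3-7-4-5. Between /ʒ/ (3) and /j/ (7) sonority does not fall, so the cluster violates the SSP.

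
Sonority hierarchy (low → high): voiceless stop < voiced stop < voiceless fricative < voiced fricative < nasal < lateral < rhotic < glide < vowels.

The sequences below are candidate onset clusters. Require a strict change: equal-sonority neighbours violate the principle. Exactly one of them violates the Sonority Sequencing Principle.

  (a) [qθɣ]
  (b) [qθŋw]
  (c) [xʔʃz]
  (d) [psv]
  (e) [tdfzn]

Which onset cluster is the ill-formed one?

c

(a) [qθɣ]: profile 1-3-4 — obeys.
(b) [qθŋw]: profile 1-3-5-8 — obeys.
(c) [xʔʃz]: profile 3-1-3-4 — violates.
(d) [psv]: profile 1-3-4 — obeys.
(e) [tdfzn]: profile 1-2-3-4-5 — obeys.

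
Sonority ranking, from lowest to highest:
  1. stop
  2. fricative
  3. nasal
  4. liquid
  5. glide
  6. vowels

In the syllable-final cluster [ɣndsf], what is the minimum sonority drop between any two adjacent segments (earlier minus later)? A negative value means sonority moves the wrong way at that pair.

/ɣ/ is a fricative (sonority 2).
/n/ is a nasal (sonority 3).
/d/ is a stop (sonority 1).
/s/ is a fricative (sonority 2).
/f/ is a fricative (sonority 2).
/ɣ/→/n/: change -1.
/n/→/d/: change +2.
/d/→/s/: change -1.
/s/→/f/: change +0.
Minimum = -1.

-1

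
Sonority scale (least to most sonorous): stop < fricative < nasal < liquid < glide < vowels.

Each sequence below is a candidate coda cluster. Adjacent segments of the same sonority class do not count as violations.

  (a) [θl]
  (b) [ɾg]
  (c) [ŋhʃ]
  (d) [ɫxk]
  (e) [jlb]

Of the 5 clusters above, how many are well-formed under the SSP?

4

(a) sonority 2-4: ill-formed.
(b) sonority 4-1: well-formed.
(c) sonority 3-2-2: well-formed.
(d) sonority 4-2-1: well-formed.
(e) sonority 5-4-1: well-formed.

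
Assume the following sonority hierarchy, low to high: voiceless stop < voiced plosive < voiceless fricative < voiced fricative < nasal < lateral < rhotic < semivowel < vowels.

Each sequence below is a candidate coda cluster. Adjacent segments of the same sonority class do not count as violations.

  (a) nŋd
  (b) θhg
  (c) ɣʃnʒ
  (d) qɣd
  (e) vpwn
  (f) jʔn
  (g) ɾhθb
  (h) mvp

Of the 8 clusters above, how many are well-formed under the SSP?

(a) nŋd: profile 5-5-2 — obeys.
(b) θhg: profile 3-3-2 — obeys.
(c) ɣʃnʒ: profile 4-3-5-4 — violates.
(d) qɣd: profile 1-4-2 — violates.
(e) vpwn: profile 4-1-8-5 — violates.
(f) jʔn: profile 8-1-5 — violates.
(g) ɾhθb: profile 7-3-3-2 — obeys.
(h) mvp: profile 5-4-1 — obeys.

4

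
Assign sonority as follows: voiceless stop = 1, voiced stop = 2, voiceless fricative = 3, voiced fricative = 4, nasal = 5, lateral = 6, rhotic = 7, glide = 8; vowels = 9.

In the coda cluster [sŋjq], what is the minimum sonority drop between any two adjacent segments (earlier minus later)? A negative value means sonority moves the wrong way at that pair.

/s/ — voiceless fricative, sonority 3.
/ŋ/ — nasal, sonority 5.
/j/ — glide, sonority 8.
/q/ — voiceless stop, sonority 1.
/s/→/ŋ/: change -2.
/ŋ/→/j/: change -3.
/j/→/q/: change +7.
Minimum = -3.

-3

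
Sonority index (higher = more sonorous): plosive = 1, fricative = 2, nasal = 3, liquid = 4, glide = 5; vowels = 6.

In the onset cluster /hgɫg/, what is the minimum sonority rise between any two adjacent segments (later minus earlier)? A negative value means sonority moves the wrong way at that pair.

/h/: fricative = 2.
/g/: plosive = 1.
/ɫ/: liquid = 4.
/g/: plosive = 1.
/h/→/g/: change -1.
/g/→/ɫ/: change +3.
/ɫ/→/g/: change -3.
Minimum = -3.

-3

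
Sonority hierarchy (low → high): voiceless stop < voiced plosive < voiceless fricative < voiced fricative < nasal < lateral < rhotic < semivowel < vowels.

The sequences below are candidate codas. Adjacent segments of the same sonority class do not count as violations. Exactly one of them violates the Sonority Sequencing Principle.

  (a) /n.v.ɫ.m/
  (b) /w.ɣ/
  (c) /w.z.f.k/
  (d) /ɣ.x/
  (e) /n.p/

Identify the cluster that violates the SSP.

a

(a) 5-4-6-5 → violates
(b) 8-4 → obeys
(c) 8-4-3-1 → obeys
(d) 4-3 → obeys
(e) 5-1 → obeys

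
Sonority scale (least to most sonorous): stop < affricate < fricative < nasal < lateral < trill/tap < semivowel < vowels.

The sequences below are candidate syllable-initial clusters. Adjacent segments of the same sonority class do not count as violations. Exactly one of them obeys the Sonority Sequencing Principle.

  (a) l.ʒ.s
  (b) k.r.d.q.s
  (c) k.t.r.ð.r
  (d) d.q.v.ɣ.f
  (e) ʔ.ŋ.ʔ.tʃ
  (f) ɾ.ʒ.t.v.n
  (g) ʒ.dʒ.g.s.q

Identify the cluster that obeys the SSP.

(a) sonority 5-3-3: ill-formed.
(b) sonority 1-6-1-1-3: ill-formed.
(c) sonority 1-1-6-3-6: ill-formed.
(d) sonority 1-1-3-3-3: well-formed.
(e) sonority 1-4-1-2: ill-formed.
(f) sonority 6-3-1-3-4: ill-formed.
(g) sonority 3-2-1-3-1: ill-formed.

d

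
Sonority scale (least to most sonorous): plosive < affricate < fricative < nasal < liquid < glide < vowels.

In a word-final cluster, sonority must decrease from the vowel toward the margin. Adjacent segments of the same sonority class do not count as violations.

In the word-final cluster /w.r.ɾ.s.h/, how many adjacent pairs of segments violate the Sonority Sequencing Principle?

0

/w/ — glide, sonority 6.
/r/ — liquid, sonority 5.
/ɾ/ — liquid, sonority 5.
/s/ — fricative, sonority 3.
/h/ — fricative, sonority 3.
/w/→/r/: 6→5 (falls) — ok.
/r/→/ɾ/: 5→5 (plateau, allowed) — ok.
/ɾ/→/s/: 5→3 (falls) — ok.
/s/→/h/: 3→3 (plateau, allowed) — ok.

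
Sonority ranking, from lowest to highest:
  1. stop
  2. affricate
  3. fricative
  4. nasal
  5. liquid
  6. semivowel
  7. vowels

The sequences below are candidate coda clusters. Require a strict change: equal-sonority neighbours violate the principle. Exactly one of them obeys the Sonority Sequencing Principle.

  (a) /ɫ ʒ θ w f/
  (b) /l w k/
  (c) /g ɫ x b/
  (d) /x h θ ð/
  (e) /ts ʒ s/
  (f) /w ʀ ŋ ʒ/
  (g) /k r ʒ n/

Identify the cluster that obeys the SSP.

f

(a) sonority 5-3-3-6-3: ill-formed.
(b) sonority 5-6-1: ill-formed.
(c) sonority 1-5-3-1: ill-formed.
(d) sonority 3-3-3-3: ill-formed.
(e) sonority 2-3-3: ill-formed.
(f) sonority 6-5-4-3: well-formed.
(g) sonority 1-5-3-4: ill-formed.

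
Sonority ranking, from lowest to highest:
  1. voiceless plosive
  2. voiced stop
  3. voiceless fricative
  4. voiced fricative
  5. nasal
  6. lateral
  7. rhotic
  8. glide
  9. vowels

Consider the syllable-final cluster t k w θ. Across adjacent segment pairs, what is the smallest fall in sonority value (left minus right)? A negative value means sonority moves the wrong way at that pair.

-7

/t/: voiceless plosive = 1.
/k/: voiceless plosive = 1.
/w/: glide = 8.
/θ/: voiceless fricative = 3.
/t/→/k/: change +0.
/k/→/w/: change -7.
/w/→/θ/: change +5.
Minimum = -7.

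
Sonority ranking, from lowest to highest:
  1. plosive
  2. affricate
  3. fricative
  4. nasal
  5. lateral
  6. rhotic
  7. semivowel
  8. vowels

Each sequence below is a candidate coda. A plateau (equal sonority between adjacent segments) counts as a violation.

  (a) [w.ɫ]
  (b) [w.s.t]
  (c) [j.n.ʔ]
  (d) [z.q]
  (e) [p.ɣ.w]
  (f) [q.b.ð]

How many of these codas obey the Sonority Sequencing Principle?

4

(a) [w.ɫ]: profile 7-5 — obeys.
(b) [w.s.t]: profile 7-3-1 — obeys.
(c) [j.n.ʔ]: profile 7-4-1 — obeys.
(d) [z.q]: profile 3-1 — obeys.
(e) [p.ɣ.w]: profile 1-3-7 — violates.
(f) [q.b.ð]: profile 1-1-3 — violates.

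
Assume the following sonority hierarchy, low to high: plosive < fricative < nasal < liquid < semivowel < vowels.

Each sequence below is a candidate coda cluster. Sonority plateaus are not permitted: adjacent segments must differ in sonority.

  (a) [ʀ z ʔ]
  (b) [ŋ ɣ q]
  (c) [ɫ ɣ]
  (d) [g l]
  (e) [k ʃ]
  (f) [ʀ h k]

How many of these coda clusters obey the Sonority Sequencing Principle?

4

(a) sonority 4-2-1: well-formed.
(b) sonority 3-2-1: well-formed.
(c) sonority 4-2: well-formed.
(d) sonority 1-4: ill-formed.
(e) sonority 1-2: ill-formed.
(f) sonority 4-2-1: well-formed.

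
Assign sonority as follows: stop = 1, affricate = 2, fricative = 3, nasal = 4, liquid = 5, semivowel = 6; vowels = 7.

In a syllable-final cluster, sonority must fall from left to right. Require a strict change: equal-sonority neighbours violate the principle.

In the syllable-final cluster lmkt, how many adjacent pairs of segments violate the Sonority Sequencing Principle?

1

/l/: liquid = 5.
/m/: nasal = 4.
/k/: stop = 1.
/t/: stop = 1.
/l/→/m/: 5→4 (falls) — ok.
/m/→/k/: 4→1 (falls) — ok.
/k/→/t/: 1→1 (plateau) — violation.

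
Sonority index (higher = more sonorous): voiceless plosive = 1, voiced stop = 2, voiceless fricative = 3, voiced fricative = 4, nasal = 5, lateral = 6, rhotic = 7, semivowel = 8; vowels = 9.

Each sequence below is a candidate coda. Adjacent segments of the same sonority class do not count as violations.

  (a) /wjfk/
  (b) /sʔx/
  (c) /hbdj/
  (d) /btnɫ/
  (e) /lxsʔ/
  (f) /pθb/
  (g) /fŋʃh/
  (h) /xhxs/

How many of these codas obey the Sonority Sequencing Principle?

(a) 8-8-3-1 → obeys
(b) 3-1-3 → violates
(c) 3-2-2-8 → violates
(d) 2-1-5-6 → violates
(e) 6-3-3-1 → obeys
(f) 1-3-2 → violates
(g) 3-5-3-3 → violates
(h) 3-3-3-3 → obeys

3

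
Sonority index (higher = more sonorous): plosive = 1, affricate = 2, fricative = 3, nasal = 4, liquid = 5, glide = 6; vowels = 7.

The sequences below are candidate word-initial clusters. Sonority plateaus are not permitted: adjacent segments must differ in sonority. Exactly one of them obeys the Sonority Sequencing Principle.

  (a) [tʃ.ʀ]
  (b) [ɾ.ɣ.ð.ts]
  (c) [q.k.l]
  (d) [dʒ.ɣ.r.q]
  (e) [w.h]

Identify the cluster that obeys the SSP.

a

(a) [tʃ.ʀ]: profile 2-5 — obeys.
(b) [ɾ.ɣ.ð.ts]: profile 5-3-3-2 — violates.
(c) [q.k.l]: profile 1-1-5 — violates.
(d) [dʒ.ɣ.r.q]: profile 2-3-5-1 — violates.
(e) [w.h]: profile 6-3 — violates.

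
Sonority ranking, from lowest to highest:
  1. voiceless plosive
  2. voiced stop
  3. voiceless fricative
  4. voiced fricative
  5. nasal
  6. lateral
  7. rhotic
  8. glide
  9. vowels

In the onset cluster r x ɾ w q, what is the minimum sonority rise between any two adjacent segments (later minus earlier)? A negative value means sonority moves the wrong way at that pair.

/r/ is a rhotic (sonority 7).
/x/ is a voiceless fricative (sonority 3).
/ɾ/ is a rhotic (sonority 7).
/w/ is a glide (sonority 8).
/q/ is a voiceless plosive (sonority 1).
/r/→/x/: change -4.
/x/→/ɾ/: change +4.
/ɾ/→/w/: change +1.
/w/→/q/: change -7.
Minimum = -7.

-7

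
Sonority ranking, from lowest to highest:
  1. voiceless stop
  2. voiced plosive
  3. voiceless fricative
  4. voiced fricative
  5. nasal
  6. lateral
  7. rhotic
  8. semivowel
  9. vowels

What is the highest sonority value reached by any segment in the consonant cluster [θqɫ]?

/θ/: voiceless fricative = 3.
/q/: voiceless stop = 1.
/ɫ/: lateral = 6.
The maximum is 6.

6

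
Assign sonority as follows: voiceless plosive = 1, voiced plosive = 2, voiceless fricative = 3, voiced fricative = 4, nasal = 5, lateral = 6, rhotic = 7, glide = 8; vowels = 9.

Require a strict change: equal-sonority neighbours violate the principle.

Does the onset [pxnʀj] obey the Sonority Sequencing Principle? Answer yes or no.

yes

/p/ — voiceless plosive, sonority 1.
/x/ — voiceless fricative, sonority 3.
/n/ — nasal, sonority 5.
/ʀ/ — rhotic, sonority 7.
/j/ — glide, sonority 8.
The profile 1-3-5-7-8 strictly rises, so the onset satisfies the SSP.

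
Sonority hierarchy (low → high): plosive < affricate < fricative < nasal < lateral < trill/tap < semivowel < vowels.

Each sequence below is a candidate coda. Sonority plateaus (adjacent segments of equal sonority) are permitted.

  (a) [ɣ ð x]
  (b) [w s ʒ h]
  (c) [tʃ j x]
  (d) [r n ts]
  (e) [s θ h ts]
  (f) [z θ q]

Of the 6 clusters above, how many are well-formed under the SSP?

5

(a) [ɣ ð x]: profile 3-3-3 — obeys.
(b) [w s ʒ h]: profile 7-3-3-3 — obeys.
(c) [tʃ j x]: profile 2-7-3 — violates.
(d) [r n ts]: profile 6-4-2 — obeys.
(e) [s θ h ts]: profile 3-3-3-2 — obeys.
(f) [z θ q]: profile 3-3-1 — obeys.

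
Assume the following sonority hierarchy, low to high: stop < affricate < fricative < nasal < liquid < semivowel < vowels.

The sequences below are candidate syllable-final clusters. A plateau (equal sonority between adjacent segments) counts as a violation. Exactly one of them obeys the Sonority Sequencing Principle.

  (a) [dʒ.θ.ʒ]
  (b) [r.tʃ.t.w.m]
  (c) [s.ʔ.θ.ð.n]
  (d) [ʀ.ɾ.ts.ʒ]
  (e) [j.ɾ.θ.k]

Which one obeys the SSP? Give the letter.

e

(a) [dʒ.θ.ʒ]: profile 2-3-3 — violates.
(b) [r.tʃ.t.w.m]: profile 5-2-1-6-4 — violates.
(c) [s.ʔ.θ.ð.n]: profile 3-1-3-3-4 — violates.
(d) [ʀ.ɾ.ts.ʒ]: profile 5-5-2-3 — violates.
(e) [j.ɾ.θ.k]: profile 6-5-3-1 — obeys.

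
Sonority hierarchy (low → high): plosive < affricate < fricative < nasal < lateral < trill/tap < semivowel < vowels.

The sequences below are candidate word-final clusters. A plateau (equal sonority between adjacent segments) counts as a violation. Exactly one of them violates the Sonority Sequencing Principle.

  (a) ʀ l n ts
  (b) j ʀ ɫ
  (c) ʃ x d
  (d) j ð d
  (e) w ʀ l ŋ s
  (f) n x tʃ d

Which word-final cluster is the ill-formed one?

(a) sonority 6-5-4-2: well-formed.
(b) sonority 7-6-5: well-formed.
(c) sonority 3-3-1: ill-formed.
(d) sonority 7-3-1: well-formed.
(e) sonority 7-6-5-4-3: well-formed.
(f) sonority 4-3-2-1: well-formed.

c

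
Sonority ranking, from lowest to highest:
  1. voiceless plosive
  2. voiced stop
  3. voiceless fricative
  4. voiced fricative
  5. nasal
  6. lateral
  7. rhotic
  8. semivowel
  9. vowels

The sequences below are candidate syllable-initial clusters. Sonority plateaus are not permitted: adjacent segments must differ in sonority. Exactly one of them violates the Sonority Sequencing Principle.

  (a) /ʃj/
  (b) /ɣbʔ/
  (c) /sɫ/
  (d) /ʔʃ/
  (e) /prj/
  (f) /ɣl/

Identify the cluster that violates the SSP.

(a) sonority 3-8: well-formed.
(b) sonority 4-2-1: ill-formed.
(c) sonority 3-6: well-formed.
(d) sonority 1-3: well-formed.
(e) sonority 1-7-8: well-formed.
(f) sonority 4-6: well-formed.

b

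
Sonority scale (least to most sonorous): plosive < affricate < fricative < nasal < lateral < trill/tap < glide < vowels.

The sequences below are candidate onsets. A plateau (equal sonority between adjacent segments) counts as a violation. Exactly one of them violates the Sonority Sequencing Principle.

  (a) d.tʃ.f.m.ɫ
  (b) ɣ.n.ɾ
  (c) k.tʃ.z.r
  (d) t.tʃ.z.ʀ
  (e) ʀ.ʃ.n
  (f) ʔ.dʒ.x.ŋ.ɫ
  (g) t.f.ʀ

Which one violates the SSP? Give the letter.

(a) sonority 1-2-3-4-5: well-formed.
(b) sonority 3-4-6: well-formed.
(c) sonority 1-2-3-6: well-formed.
(d) sonority 1-2-3-6: well-formed.
(e) sonority 6-3-4: ill-formed.
(f) sonority 1-2-3-4-5: well-formed.
(g) sonority 1-3-6: well-formed.

e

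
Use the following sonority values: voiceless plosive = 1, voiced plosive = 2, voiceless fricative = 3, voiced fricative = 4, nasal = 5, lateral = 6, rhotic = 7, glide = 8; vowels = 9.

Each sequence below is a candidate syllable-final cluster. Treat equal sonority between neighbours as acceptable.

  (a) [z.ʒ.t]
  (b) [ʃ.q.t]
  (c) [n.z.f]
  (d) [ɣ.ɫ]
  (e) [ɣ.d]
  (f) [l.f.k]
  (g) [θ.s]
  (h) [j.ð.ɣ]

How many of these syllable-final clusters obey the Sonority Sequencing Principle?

7

(a) sonority 4-4-1: well-formed.
(b) sonority 3-1-1: well-formed.
(c) sonority 5-4-3: well-formed.
(d) sonority 4-6: ill-formed.
(e) sonority 4-2: well-formed.
(f) sonority 6-3-1: well-formed.
(g) sonority 3-3: well-formed.
(h) sonority 8-4-4: well-formed.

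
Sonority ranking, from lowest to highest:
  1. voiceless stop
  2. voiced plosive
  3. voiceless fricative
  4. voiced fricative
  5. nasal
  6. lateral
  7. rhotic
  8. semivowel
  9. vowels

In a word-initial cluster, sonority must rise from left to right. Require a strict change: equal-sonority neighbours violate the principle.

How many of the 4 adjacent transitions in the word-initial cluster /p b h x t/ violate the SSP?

2

/p/ is a voiceless stop (sonority 1).
/b/ is a voiced plosive (sonority 2).
/h/ is a voiceless fricative (sonority 3).
/x/ is a voiceless fricative (sonority 3).
/t/ is a voiceless stop (sonority 1).
/p/→/b/: 1→2 (rises) — ok.
/b/→/h/: 2→3 (rises) — ok.
/h/→/x/: 3→3 (plateau) — violation.
/x/→/t/: 3→1 (does not rise) — violation.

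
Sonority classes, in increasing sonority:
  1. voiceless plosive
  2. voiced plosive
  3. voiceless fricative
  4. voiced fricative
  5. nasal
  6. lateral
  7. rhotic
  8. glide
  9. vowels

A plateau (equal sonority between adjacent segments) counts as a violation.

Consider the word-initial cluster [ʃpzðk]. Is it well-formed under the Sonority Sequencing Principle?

/ʃ/: voiceless fricative = 3.
/p/: voiceless plosive = 1.
/z/: voiced fricative = 4.
/ð/: voiced fricative = 4.
/k/: voiceless plosive = 1.
The profile is 3-1-4-4-1. Between /ʃ/ (3) and /p/ (1) sonority does not rise, so the cluster violates the SSP.

no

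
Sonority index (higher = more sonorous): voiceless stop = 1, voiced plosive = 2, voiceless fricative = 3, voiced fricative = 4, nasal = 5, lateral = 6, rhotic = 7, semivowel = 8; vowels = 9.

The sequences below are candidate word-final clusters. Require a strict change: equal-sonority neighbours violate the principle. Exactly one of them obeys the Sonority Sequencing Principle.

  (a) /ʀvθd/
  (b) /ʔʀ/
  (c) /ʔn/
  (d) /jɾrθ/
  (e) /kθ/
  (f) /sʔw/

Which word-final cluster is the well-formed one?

a

(a) 7-4-3-2 → obeys
(b) 1-7 → violates
(c) 1-5 → violates
(d) 8-7-7-3 → violates
(e) 1-3 → violates
(f) 3-1-8 → violates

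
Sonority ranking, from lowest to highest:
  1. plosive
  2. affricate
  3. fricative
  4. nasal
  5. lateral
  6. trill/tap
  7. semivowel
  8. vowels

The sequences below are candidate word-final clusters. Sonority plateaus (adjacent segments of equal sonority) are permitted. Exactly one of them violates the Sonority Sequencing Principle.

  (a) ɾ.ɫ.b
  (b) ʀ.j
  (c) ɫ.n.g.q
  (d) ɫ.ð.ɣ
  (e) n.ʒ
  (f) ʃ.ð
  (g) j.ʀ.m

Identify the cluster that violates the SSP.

(a) sonority 6-5-1: well-formed.
(b) sonority 6-7: ill-formed.
(c) sonority 5-4-1-1: well-formed.
(d) sonority 5-3-3: well-formed.
(e) sonority 4-3: well-formed.
(f) sonority 3-3: well-formed.
(g) sonority 7-6-4: well-formed.

b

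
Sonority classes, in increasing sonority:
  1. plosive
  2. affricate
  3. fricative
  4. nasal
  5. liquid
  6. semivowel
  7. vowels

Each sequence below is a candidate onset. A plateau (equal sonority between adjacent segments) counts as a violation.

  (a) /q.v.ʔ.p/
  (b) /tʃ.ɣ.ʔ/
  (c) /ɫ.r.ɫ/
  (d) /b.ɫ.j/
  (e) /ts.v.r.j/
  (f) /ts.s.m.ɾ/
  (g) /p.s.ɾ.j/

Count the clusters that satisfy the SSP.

(a) sonority 1-3-1-1: ill-formed.
(b) sonority 2-3-1: ill-formed.
(c) sonority 5-5-5: ill-formed.
(d) sonority 1-5-6: well-formed.
(e) sonority 2-3-5-6: well-formed.
(f) sonority 2-3-4-5: well-formed.
(g) sonority 1-3-5-6: well-formed.

4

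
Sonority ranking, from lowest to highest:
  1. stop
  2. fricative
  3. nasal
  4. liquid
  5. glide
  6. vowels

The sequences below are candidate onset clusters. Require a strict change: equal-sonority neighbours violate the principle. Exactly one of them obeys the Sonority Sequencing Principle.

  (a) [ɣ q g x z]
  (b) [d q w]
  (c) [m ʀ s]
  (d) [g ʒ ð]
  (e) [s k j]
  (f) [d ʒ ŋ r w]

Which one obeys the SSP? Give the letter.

(a) [ɣ q g x z]: profile 2-1-1-2-2 — violates.
(b) [d q w]: profile 1-1-5 — violates.
(c) [m ʀ s]: profile 3-4-2 — violates.
(d) [g ʒ ð]: profile 1-2-2 — violates.
(e) [s k j]: profile 2-1-5 — violates.
(f) [d ʒ ŋ r w]: profile 1-2-3-4-5 — obeys.

f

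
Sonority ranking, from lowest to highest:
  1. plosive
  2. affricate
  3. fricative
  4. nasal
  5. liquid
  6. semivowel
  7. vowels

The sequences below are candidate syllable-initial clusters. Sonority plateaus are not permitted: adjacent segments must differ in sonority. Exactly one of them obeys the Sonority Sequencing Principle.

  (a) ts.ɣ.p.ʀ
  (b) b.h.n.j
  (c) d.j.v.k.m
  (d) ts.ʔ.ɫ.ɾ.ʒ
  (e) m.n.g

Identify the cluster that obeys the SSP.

b

(a) ts.ɣ.p.ʀ: profile 2-3-1-5 — violates.
(b) b.h.n.j: profile 1-3-4-6 — obeys.
(c) d.j.v.k.m: profile 1-6-3-1-4 — violates.
(d) ts.ʔ.ɫ.ɾ.ʒ: profile 2-1-5-5-3 — violates.
(e) m.n.g: profile 4-4-1 — violates.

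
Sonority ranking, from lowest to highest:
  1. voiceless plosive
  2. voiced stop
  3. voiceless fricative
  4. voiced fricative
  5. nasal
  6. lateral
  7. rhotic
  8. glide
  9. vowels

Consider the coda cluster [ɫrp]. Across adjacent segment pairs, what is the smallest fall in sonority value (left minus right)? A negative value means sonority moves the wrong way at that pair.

/ɫ/ — lateral, sonority 6.
/r/ — rhotic, sonority 7.
/p/ — voiceless plosive, sonority 1.
/ɫ/→/r/: change -1.
/r/→/p/: change +6.
Minimum = -1.

-1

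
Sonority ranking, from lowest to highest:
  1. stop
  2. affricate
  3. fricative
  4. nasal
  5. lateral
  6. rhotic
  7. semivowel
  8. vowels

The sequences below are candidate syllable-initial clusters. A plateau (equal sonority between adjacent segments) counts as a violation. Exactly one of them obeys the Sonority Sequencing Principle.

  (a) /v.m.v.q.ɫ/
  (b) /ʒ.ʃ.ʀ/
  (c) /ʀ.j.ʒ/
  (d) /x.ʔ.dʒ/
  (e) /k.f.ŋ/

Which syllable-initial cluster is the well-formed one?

(a) /v.m.v.q.ɫ/: profile 3-4-3-1-5 — violates.
(b) /ʒ.ʃ.ʀ/: profile 3-3-6 — violates.
(c) /ʀ.j.ʒ/: profile 6-7-3 — violates.
(d) /x.ʔ.dʒ/: profile 3-1-2 — violates.
(e) /k.f.ŋ/: profile 1-3-4 — obeys.

e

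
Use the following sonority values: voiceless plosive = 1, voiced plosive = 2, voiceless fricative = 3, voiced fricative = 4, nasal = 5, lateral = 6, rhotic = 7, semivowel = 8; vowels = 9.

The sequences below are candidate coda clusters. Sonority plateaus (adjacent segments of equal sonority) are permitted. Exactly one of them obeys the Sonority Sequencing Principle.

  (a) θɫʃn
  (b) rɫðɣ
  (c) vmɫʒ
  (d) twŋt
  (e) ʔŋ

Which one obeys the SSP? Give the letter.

(a) θɫʃn: profile 3-6-3-5 — violates.
(b) rɫðɣ: profile 7-6-4-4 — obeys.
(c) vmɫʒ: profile 4-5-6-4 — violates.
(d) twŋt: profile 1-8-5-1 — violates.
(e) ʔŋ: profile 1-5 — violates.

b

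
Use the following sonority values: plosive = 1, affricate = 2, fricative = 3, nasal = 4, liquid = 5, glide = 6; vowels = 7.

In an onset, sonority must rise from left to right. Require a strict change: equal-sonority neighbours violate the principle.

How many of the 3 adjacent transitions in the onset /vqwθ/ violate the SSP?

2

/v/ — fricative, sonority 3.
/q/ — plosive, sonority 1.
/w/ — glide, sonority 6.
/θ/ — fricative, sonority 3.
/v/→/q/: 3→1 (does not rise) — violation.
/q/→/w/: 1→6 (rises) — ok.
/w/→/θ/: 6→3 (does not rise) — violation.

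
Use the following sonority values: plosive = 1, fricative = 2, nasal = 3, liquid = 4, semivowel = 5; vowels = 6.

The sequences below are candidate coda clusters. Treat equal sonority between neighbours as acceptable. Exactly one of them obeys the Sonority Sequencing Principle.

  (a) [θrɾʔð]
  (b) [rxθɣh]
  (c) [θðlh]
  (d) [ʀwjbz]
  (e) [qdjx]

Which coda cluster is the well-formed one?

b

(a) 2-4-4-1-2 → violates
(b) 4-2-2-2-2 → obeys
(c) 2-2-4-2 → violates
(d) 4-5-5-1-2 → violates
(e) 1-1-5-2 → violates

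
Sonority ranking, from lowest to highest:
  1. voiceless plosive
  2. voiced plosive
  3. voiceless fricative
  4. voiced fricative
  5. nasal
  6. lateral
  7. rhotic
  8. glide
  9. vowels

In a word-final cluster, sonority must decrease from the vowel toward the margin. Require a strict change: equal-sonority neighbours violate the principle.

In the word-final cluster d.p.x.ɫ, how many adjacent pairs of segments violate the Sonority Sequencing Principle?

/d/ — voiced plosive, sonority 2.
/p/ — voiceless plosive, sonority 1.
/x/ — voiceless fricative, sonority 3.
/ɫ/ — lateral, sonority 6.
/d/→/p/: 2→1 (falls) — ok.
/p/→/x/: 1→3 (does not fall) — violation.
/x/→/ɫ/: 3→6 (does not fall) — violation.

2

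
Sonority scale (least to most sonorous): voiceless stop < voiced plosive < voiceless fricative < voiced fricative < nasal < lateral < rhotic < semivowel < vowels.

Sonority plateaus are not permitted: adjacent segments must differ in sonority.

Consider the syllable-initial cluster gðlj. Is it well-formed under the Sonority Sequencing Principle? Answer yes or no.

yes

/g/ is a voiced plosive (sonority 2).
/ð/ is a voiced fricative (sonority 4).
/l/ is a lateral (sonority 6).
/j/ is a semivowel (sonority 8).
The profile 2-4-6-8 strictly rises, so the syllable-initial cluster satisfies the SSP.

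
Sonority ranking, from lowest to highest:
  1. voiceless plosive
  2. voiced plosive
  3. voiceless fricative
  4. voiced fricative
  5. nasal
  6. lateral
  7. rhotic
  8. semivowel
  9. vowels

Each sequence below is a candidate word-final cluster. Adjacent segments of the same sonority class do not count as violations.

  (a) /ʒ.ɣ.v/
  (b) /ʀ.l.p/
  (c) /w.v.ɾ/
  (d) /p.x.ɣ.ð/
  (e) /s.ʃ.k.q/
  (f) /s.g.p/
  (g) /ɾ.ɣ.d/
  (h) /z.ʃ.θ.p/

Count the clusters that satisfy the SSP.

(a) /ʒ.ɣ.v/: profile 4-4-4 — obeys.
(b) /ʀ.l.p/: profile 7-6-1 — obeys.
(c) /w.v.ɾ/: profile 8-4-7 — violates.
(d) /p.x.ɣ.ð/: profile 1-3-4-4 — violates.
(e) /s.ʃ.k.q/: profile 3-3-1-1 — obeys.
(f) /s.g.p/: profile 3-2-1 — obeys.
(g) /ɾ.ɣ.d/: profile 7-4-2 — obeys.
(h) /z.ʃ.θ.p/: profile 4-3-3-1 — obeys.

6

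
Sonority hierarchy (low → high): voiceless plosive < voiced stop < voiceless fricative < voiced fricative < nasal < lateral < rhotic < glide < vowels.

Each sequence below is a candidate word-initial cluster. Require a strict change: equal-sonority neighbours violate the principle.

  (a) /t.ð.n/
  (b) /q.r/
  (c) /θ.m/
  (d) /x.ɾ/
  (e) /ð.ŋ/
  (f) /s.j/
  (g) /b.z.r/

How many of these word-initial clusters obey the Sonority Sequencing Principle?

(a) 1-4-5 → obeys
(b) 1-7 → obeys
(c) 3-5 → obeys
(d) 3-7 → obeys
(e) 4-5 → obeys
(f) 3-8 → obeys
(g) 2-4-7 → obeys

7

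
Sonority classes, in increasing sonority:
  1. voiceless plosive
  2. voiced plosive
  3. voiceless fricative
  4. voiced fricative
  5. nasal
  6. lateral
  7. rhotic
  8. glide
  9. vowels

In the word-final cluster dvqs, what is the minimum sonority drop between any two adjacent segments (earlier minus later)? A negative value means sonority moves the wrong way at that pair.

-2

/d/: voiced plosive = 2.
/v/: voiced fricative = 4.
/q/: voiceless plosive = 1.
/s/: voiceless fricative = 3.
/d/→/v/: change -2.
/v/→/q/: change +3.
/q/→/s/: change -2.
Minimum = -2.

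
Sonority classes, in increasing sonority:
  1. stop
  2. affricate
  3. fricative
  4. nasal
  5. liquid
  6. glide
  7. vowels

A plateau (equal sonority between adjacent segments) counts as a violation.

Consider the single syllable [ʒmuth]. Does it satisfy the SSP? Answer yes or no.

Onset: /ʒ/ is a fricative (sonority 3), /m/ is a nasal (sonority 4); then the nucleus /u/ (sonority 7).
Onset profile 3-4-7 — rises to the nucleus.
Coda: /t/ is a stop (sonority 1), /h/ is a fricative (sonority 3).
Coda profile 7-1-3 — does not strictly fall throughout.

no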